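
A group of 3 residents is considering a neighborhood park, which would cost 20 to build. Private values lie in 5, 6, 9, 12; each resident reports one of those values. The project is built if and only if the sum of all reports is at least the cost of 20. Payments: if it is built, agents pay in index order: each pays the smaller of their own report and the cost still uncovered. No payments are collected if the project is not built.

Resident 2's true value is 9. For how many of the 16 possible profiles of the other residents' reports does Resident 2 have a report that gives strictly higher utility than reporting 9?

12

Others report (5, 9): truth gives 0; report 6 gives 3 > 0. Violating.
Others report (5, 12): truth gives 0; report 5 gives 4 > 0. Violating.
Others report (6, 9): truth gives 0; report 5 gives 4 > 0. Violating.
Others report (6, 12): truth gives 0; report 5 gives 4 > 0. Violating.
Others report (5, 5): truth gives 0; no alternative beats it.
Others report (5, 6): truth gives 0; no alternative beats it.
(Checking all 16 profiles: 12 have a profitable deviation, 4 do not.)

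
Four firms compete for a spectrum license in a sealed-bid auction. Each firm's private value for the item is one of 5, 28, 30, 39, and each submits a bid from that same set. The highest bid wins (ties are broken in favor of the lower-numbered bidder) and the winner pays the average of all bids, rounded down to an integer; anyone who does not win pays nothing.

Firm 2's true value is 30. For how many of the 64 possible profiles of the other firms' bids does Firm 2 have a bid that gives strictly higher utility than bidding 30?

18

Others bid (5, 5, 5): truth gives 19; bid 28 gives 20 > 19. Violating.
Others bid (5, 5, 28): truth gives 13; bid 28 gives 14 > 13. Violating.
Others bid (5, 5, 39): truth gives 0; bid 39 gives 8 > 0. Violating.
Others bid (5, 28, 5): truth gives 13; bid 28 gives 14 > 13. Violating.
Others bid (5, 5, 30): truth gives 13; no alternative beats it.
Others bid (5, 28, 28): truth gives 8; no alternative beats it.
(Checking all 64 profiles: 18 have a profitable deviation, 46 do not.)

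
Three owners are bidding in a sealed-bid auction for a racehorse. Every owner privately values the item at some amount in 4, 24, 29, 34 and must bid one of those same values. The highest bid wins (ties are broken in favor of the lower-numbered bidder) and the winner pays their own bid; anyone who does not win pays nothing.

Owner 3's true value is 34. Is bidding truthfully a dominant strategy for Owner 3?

No

Consider the case where Owner 1 bids 4 and Owner 2 bids 4.
Truthful bid 34: wins, pays 34, utility 34 - 34 = 0.
Bid 24 instead: wins, pays 24, utility 34 - 24 = 10.
Since 10 > 0, bidding 24 is strictly better here, so truthful bidding is not dominant.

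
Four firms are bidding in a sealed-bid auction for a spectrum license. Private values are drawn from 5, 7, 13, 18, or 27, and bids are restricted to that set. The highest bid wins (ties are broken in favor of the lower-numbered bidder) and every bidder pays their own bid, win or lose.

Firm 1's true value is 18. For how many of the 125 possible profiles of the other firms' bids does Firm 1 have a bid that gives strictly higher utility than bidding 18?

Others bid (5, 5, 5): truth gives 0; bid 5 gives 13 > 0. Violating.
Others bid (5, 5, 7): truth gives 0; bid 7 gives 11 > 0. Violating.
Others bid (5, 5, 13): truth gives 0; bid 13 gives 5 > 0. Violating.
Others bid (5, 5, 27): truth gives -18; bid 5 gives -5 > -18. Violating.
Others bid (5, 5, 18): truth gives 0; no alternative beats it.
Others bid (5, 7, 18): truth gives 0; no alternative beats it.
(Checking all 125 profiles: 88 have a profitable deviation, 37 do not.)

88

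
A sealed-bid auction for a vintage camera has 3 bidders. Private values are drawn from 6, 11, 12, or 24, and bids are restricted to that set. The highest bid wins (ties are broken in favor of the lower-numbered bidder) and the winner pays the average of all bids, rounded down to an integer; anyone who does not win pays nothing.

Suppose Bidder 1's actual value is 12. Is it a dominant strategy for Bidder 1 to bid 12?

No

Consider the case where Bidder 2 bids 6 and Bidder 3 bids 6.
Truthful bid 12: wins, pays 8, utility 12 - 8 = 4.
Bid 6 instead: wins, pays 6, utility 12 - 6 = 6.
Since 6 > 4, bidding 6 is strictly better here, so truthful bidding is not dominant.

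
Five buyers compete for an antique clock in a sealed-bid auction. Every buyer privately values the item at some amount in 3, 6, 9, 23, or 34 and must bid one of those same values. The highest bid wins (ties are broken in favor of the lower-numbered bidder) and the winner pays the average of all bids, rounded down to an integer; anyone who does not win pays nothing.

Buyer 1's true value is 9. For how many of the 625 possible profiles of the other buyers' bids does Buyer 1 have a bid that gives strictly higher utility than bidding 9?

11

Others bid (3, 3, 3, 3): truth gives 5; bid 3 gives 6 > 5. Violating.
Others bid (3, 3, 6, 6): truth gives 4; bid 6 gives 5 > 4. Violating.
Others bid (3, 6, 3, 6): truth gives 4; bid 6 gives 5 > 4. Violating.
Others bid (3, 6, 6, 3): truth gives 4; bid 6 gives 5 > 4. Violating.
Others bid (3, 3, 3, 6): truth gives 5; no alternative beats it.
Others bid (3, 3, 3, 9): truth gives 4; no alternative beats it.
(Checking all 625 profiles: 11 have a profitable deviation, 614 do not.)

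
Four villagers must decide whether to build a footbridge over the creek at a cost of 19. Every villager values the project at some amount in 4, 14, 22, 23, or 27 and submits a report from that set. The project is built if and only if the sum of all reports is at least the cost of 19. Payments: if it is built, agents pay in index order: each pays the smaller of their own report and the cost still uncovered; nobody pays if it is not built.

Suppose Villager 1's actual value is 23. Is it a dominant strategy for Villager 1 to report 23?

No

Consider the case where Villager 2 reports 4, Villager 3 reports 4 and Villager 4 reports 4.
Truthful report 23: project built, pays 19, utility 23 - 19 = 4.
Report 14 instead: project built, pays 14, utility 23 - 14 = 9.
Since 9 > 4, reporting 14 is strictly better here, so truthful reporting is not dominant.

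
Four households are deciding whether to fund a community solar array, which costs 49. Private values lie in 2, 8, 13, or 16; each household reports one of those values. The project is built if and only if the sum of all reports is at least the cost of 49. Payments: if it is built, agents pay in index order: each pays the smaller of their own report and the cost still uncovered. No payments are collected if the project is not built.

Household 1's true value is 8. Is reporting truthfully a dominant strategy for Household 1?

No

Consider the case where Household 2 reports 16, Household 3 reports 16 and Household 4 reports 16.
Truthful report 8: project built, pays 8, utility 8 - 8 = 0.
Report 2 instead: project built, pays 2, utility 8 - 2 = 6.
Since 6 > 0, reporting 2 is strictly better here, so truthful reporting is not dominant.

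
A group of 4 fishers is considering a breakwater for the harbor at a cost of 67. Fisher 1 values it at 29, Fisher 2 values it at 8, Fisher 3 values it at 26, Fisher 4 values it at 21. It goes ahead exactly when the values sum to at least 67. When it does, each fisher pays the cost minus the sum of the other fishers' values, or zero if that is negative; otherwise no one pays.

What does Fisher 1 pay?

Total value 84 ≥ cost 67, so the project is built.
The other fishers' values sum to 55.
Cost minus that sum is 67 - 55 = 12.

12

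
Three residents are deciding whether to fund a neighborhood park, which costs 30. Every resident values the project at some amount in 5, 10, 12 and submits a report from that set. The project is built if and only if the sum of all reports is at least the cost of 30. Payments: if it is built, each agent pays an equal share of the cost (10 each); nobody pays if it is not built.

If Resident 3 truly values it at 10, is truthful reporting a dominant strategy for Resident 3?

Yes

Check each profile of the others' reports and compare truth against every alternative report.
Others report (5, 5): truth gives 0, best alternative gives 0.
Others report (5, 10): truth gives 0, best alternative gives 0.
Others report (5, 12): truth gives 0, best alternative gives 0.
Others report (10, 5): truth gives 0, best alternative gives 0.
Others report (10, 10): truth gives 0, best alternative gives 0.
Others report (10, 12): truth gives 0, best alternative gives 0.
(Remaining 3 profiles checked similarly; truth is weakly best in each.)
In every case the truthful report is at least as good as any alternative, so it is a dominant strategy.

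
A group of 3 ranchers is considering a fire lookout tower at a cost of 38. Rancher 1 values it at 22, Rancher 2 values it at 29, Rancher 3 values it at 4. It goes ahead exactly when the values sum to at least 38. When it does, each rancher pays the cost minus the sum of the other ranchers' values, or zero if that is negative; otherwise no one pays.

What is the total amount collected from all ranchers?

Total value 55 ≥ cost 38, so it is built.
Rancher 1: others sum to 33; max(0, 38 - 33) = 5.
Rancher 2: others sum to 26; max(0, 38 - 26) = 12.
Rancher 3: others sum to 51; max(0, 38 - 51) = 0.
Total collected = 5 + 12 + 0 = 17.

17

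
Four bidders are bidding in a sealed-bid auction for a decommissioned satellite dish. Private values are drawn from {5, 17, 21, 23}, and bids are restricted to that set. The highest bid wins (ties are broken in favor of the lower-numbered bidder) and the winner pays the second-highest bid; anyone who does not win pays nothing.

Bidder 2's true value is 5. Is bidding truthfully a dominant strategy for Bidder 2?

Yes

Check each profile of the others' bids and compare truth against every alternative bid.
Others bid (5, 5, 17): truth gives 0, best alternative gives -12.
Others bid (5, 17, 5): truth gives 0, best alternative gives -12.
Others bid (5, 17, 17): truth gives 0, best alternative gives -12.
Others bid (5, 5, 5): truth gives 0, best alternative gives 0.
Others bid (5, 5, 21): truth gives 0, best alternative gives 0.
Others bid (5, 5, 23): truth gives 0, best alternative gives 0.
(Remaining 58 profiles checked similarly; truth is weakly best in each.)
In every case the truthful bid is at least as good as any alternative, so it is a dominant strategy.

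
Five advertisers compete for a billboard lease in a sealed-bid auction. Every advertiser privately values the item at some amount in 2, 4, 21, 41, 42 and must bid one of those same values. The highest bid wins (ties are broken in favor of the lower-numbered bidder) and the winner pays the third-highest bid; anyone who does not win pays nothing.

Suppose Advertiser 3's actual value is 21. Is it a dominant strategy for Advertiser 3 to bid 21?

No

Consider the case where Advertiser 1 bids 2, Advertiser 2 bids 2, Advertiser 4 bids 2 and Advertiser 5 bids 41.
Truthful bid 21: loses, pays 0, utility 0.
Bid 41 instead: wins, pays 2, utility 21 - 2 = 19.
Since 19 > 0, bidding 41 is strictly better here, so truthful bidding is not dominant.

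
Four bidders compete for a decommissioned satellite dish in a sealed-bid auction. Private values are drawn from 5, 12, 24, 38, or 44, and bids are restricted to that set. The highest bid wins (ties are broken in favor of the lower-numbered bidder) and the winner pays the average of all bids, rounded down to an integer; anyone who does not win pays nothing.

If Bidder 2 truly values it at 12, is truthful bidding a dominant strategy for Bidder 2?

No

Consider the case where Bidder 1 bids 12, Bidder 3 bids 5 and Bidder 4 bids 5.
Truthful bid 12: loses, pays 0, utility 0.
Bid 24 instead: wins, pays 11, utility 12 - 11 = 1.
Since 1 > 0, bidding 24 is strictly better here, so truthful bidding is not dominant.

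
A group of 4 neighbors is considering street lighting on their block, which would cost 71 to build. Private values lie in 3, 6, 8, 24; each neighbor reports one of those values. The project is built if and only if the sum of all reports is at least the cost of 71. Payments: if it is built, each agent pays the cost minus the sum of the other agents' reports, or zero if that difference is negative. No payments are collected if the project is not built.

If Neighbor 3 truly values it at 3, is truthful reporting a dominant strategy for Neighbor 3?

Check each profile of the others' reports and compare truth against every alternative report.
Others report (24, 24, 24): truth gives 3, best alternative gives 3.
Others report (3, 3, 3): truth gives 0, best alternative gives 0.
Others report (3, 3, 6): truth gives 0, best alternative gives 0.
Others report (3, 3, 8): truth gives 0, best alternative gives 0.
Others report (3, 3, 24): truth gives 0, best alternative gives 0.
Others report (3, 6, 3): truth gives 0, best alternative gives 0.
(Remaining 58 profiles checked similarly; truth is weakly best in each.)
In every case the truthful report is at least as good as any alternative, so it is a dominant strategy.

Yes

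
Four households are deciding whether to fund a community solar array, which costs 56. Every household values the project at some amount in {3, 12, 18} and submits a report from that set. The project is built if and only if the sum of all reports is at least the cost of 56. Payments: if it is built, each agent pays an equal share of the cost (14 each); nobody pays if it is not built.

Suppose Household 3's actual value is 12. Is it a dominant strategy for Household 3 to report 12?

No

Consider the case where Household 1 reports 12, Household 2 reports 18 and Household 4 reports 18.
Truthful report 12: project built, pays 14, utility 12 - 14 = -2.
Report 3 instead: project not built, utility 0.
Since 0 > -2, reporting 3 is strictly better here, so truthful reporting is not dominant.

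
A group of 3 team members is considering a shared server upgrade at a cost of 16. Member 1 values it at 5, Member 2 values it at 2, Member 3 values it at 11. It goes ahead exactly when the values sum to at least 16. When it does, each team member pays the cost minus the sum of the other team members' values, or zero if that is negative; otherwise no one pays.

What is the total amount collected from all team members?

12

Total value 18 ≥ cost 16, so it is built.
Member 1: others sum to 13; max(0, 16 - 13) = 3.
Member 2: others sum to 16; max(0, 16 - 16) = 0.
Member 3: others sum to 7; max(0, 16 - 7) = 9.
Total collected = 3 + 0 + 9 = 12.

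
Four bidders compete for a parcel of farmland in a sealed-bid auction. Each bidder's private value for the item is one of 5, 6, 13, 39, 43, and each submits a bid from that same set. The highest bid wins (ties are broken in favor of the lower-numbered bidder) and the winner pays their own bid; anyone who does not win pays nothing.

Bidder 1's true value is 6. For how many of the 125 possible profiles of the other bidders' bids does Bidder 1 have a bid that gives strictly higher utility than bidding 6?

Others bid (5, 5, 5): truth gives 0; bid 5 gives 1 > 0. Violating.
Others bid (5, 5, 6): truth gives 0; no alternative beats it.
Others bid (5, 5, 13): truth gives 0; no alternative beats it.
(Checking all 125 profiles: 1 has a profitable deviation, 124 do not.)

1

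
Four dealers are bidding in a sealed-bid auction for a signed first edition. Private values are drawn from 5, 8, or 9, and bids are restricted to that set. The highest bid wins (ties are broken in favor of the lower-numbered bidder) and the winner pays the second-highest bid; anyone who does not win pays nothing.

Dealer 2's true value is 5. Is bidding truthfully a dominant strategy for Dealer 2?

Yes

Check each profile of the others' bids and compare truth against every alternative bid.
Others bid (5, 5, 8): truth gives 0, best alternative gives -3.
Others bid (5, 8, 5): truth gives 0, best alternative gives -3.
Others bid (5, 8, 8): truth gives 0, best alternative gives -3.
Others bid (5, 5, 5): truth gives 0, best alternative gives 0.
Others bid (5, 5, 9): truth gives 0, best alternative gives 0.
Others bid (5, 8, 9): truth gives 0, best alternative gives 0.
(Remaining 21 profiles checked similarly; truth is weakly best in each.)
In every case the truthful bid is at least as good as any alternative, so it is a dominant strategy.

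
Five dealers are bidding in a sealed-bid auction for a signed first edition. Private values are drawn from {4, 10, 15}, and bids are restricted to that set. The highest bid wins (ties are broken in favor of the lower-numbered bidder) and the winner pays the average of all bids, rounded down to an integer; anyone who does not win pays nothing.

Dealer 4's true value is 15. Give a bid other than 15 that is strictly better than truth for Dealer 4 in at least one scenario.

10

Suppose Dealer 1 bids 4, Dealer 2 bids 4, Dealer 3 bids 4 and Dealer 5 bids 4.
Bid 15: wins, pays 6, utility 15 - 6 = 9.
Bid 10: wins, pays 5, utility 15 - 5 = 10.
So bidding 10 beats truth here (10 > 9).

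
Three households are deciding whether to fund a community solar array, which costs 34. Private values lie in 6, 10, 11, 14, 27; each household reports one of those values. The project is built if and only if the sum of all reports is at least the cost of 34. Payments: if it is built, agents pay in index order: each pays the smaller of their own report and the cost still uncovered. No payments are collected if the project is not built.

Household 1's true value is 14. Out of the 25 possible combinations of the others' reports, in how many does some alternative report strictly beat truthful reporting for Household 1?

14

Others report (6, 27): truth gives 0; report 6 gives 8 > 0. Violating.
Others report (10, 14): truth gives 0; report 10 gives 4 > 0. Violating.
Others report (10, 27): truth gives 0; report 6 gives 8 > 0. Violating.
Others report (11, 14): truth gives 0; report 10 gives 4 > 0. Violating.
Others report (6, 6): truth gives 0; no alternative beats it.
Others report (6, 10): truth gives 0; no alternative beats it.
(Checking all 25 profiles: 14 have a profitable deviation, 11 do not.)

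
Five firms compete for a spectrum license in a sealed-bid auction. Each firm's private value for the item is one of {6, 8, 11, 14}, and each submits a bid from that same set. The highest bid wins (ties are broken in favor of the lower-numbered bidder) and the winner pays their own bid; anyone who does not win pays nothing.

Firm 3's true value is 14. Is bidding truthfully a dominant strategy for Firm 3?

Consider the case where Firm 1 bids 6, Firm 2 bids 6, Firm 4 bids 6 and Firm 5 bids 6.
Truthful bid 14: wins, pays 14, utility 14 - 14 = 0.
Bid 8 instead: wins, pays 8, utility 14 - 8 = 6.
Since 6 > 0, bidding 8 is strictly better here, so truthful bidding is not dominant.

No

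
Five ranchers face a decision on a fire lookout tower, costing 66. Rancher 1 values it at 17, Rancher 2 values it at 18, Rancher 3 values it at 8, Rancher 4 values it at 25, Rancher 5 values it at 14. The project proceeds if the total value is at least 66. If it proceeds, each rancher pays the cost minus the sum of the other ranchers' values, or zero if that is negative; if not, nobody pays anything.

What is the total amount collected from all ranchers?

Total value 82 ≥ cost 66, so it is built.
Rancher 1: others sum to 65; max(0, 66 - 65) = 1.
Rancher 2: others sum to 64; max(0, 66 - 64) = 2.
Rancher 3: others sum to 74; max(0, 66 - 74) = 0.
Rancher 4: others sum to 57; max(0, 66 - 57) = 9.
Rancher 5: others sum to 68; max(0, 66 - 68) = 0.
Total collected = 1 + 2 + 0 + 9 + 0 = 12.

12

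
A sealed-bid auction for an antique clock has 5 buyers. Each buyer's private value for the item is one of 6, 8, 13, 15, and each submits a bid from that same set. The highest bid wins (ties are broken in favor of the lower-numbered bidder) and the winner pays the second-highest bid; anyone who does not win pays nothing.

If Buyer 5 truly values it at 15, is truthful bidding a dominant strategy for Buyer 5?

Yes

Check each profile of the others' bids and compare truth against every alternative bid.
Others bid (6, 6, 6, 13): truth gives 2, best alternative gives 0.
Others bid (6, 6, 8, 13): truth gives 2, best alternative gives 0.
Others bid (6, 6, 13, 6): truth gives 2, best alternative gives 0.
Others bid (6, 6, 13, 8): truth gives 2, best alternative gives 0.
Others bid (6, 6, 13, 13): truth gives 2, best alternative gives 0.
Others bid (6, 8, 6, 13): truth gives 2, best alternative gives 0.
(Remaining 250 profiles checked similarly; truth is weakly best in each.)
In every case the truthful bid is at least as good as any alternative, so it is a dominant strategy.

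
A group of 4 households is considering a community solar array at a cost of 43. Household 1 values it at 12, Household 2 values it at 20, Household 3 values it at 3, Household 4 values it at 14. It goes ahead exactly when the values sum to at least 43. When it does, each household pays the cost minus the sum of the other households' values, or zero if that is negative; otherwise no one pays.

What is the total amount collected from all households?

Total value 49 ≥ cost 43, so it is built.
Household 1: others sum to 37; max(0, 43 - 37) = 6.
Household 2: others sum to 29; max(0, 43 - 29) = 14.
Household 3: others sum to 46; max(0, 43 - 46) = 0.
Household 4: others sum to 35; max(0, 43 - 35) = 8.
Total collected = 6 + 14 + 0 + 8 = 28.

28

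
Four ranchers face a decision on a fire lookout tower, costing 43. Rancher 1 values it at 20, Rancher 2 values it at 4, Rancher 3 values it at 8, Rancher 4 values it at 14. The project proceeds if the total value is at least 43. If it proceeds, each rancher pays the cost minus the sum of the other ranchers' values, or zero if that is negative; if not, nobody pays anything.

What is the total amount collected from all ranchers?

34

Total value 46 ≥ cost 43, so it is built.
Rancher 1: others sum to 26; max(0, 43 - 26) = 17.
Rancher 2: others sum to 42; max(0, 43 - 42) = 1.
Rancher 3: others sum to 38; max(0, 43 - 38) = 5.
Rancher 4: others sum to 32; max(0, 43 - 32) = 11.
Total collected = 17 + 1 + 5 + 11 = 34.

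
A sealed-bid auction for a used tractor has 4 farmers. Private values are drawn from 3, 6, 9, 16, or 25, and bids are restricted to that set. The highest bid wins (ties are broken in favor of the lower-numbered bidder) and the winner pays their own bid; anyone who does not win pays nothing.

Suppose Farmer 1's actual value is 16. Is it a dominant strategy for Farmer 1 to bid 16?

Consider the case where Farmer 2 bids 3, Farmer 3 bids 3 and Farmer 4 bids 3.
Truthful bid 16: wins, pays 16, utility 16 - 16 = 0.
Bid 3 instead: wins, pays 3, utility 16 - 3 = 13.
Since 13 > 0, bidding 3 is strictly better here, so truthful bidding is not dominant.

No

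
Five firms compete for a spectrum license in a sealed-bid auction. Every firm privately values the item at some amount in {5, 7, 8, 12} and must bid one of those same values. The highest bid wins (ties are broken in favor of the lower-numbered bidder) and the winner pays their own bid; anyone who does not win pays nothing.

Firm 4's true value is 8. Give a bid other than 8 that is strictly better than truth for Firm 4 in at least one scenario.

7

Suppose Firm 1 bids 5, Firm 2 bids 5, Firm 3 bids 5 and Firm 5 bids 5.
Bid 8: wins, pays 8, utility 8 - 8 = 0.
Bid 7: wins, pays 7, utility 8 - 7 = 1.
So bidding 7 beats truth here (1 > 0).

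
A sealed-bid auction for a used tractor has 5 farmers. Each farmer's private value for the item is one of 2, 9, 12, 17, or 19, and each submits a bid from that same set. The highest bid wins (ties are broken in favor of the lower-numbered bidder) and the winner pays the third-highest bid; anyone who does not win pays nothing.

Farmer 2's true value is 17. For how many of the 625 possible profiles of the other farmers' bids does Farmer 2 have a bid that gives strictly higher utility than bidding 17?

Others bid (2, 2, 2, 19): truth gives 0; bid 19 gives 15 > 0. Violating.
Others bid (2, 2, 9, 19): truth gives 0; bid 19 gives 8 > 0. Violating.
Others bid (2, 2, 12, 19): truth gives 0; bid 19 gives 5 > 0. Violating.
Others bid (2, 2, 19, 2): truth gives 0; bid 19 gives 15 > 0. Violating.
Others bid (2, 2, 2, 2): truth gives 15; no alternative beats it.
Others bid (2, 2, 2, 9): truth gives 15; no alternative beats it.
(Checking all 625 profiles: 108 have a profitable deviation, 517 do not.)

108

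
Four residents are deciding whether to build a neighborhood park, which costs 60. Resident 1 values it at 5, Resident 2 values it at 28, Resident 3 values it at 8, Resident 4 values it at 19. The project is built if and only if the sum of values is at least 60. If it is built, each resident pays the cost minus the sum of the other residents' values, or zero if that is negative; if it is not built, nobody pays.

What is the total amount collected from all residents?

60

Total value 60 ≥ cost 60, so it is built.
Resident 1: others sum to 55; max(0, 60 - 55) = 5.
Resident 2: others sum to 32; max(0, 60 - 32) = 28.
Resident 3: others sum to 52; max(0, 60 - 52) = 8.
Resident 4: others sum to 41; max(0, 60 - 41) = 19.
Total collected = 5 + 28 + 8 + 19 = 60.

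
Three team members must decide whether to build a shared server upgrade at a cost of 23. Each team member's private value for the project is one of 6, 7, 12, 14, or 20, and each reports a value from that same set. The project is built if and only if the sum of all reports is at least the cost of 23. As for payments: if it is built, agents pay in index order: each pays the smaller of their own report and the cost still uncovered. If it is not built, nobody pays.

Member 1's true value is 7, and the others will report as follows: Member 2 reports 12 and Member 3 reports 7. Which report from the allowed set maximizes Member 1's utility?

Report 6: project built, pays 6, utility 7 - 6 = 1.
Report 7: project built, pays 7, utility 7 - 7 = 0.
Report 12: project built, pays 12, utility 7 - 12 = -5.
Report 14: project built, pays 14, utility 7 - 14 = -7.
Report 20: project built, pays 20, utility 7 - 20 = -13.
The best choice is 6 with utility 1.

6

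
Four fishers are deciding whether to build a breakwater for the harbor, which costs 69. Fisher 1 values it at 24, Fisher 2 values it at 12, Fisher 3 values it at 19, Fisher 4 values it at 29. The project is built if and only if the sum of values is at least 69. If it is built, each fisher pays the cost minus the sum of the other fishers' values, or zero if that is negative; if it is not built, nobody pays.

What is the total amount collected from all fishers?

27

Total value 84 ≥ cost 69, so it is built.
Fisher 1: others sum to 60; max(0, 69 - 60) = 9.
Fisher 2: others sum to 72; max(0, 69 - 72) = 0.
Fisher 3: others sum to 65; max(0, 69 - 65) = 4.
Fisher 4: others sum to 55; max(0, 69 - 55) = 14.
Total collected = 9 + 0 + 4 + 14 = 27.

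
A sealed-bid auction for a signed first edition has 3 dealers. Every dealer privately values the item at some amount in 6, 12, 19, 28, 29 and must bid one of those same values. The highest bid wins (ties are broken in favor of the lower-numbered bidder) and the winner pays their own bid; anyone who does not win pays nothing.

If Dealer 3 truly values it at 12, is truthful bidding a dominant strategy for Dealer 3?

Check each profile of the others' bids and compare truth against every alternative bid.
Others bid (6, 6): truth gives 0, best alternative gives 0.
Others bid (6, 12): truth gives 0, best alternative gives 0.
Others bid (6, 19): truth gives 0, best alternative gives 0.
Others bid (6, 28): truth gives 0, best alternative gives 0.
Others bid (6, 29): truth gives 0, best alternative gives 0.
Others bid (12, 6): truth gives 0, best alternative gives 0.
(Remaining 19 profiles checked similarly; truth is weakly best in each.)
In every case the truthful bid is at least as good as any alternative, so it is a dominant strategy.

Yes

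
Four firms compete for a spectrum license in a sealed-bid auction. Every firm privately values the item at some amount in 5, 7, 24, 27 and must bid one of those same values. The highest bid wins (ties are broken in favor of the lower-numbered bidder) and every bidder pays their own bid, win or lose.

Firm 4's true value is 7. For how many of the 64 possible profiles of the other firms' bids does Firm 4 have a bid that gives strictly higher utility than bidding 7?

Others bid (5, 5, 7): truth gives -7; bid 5 gives -5 > -7. Violating.
Others bid (5, 5, 24): truth gives -7; bid 5 gives -5 > -7. Violating.
Others bid (5, 5, 27): truth gives -7; bid 5 gives -5 > -7. Violating.
Others bid (5, 7, 5): truth gives -7; bid 5 gives -5 > -7. Violating.
Others bid (5, 5, 5): truth gives 0; no alternative beats it.
(Checking all 64 profiles: 63 have a profitable deviation, 1 does not.)

63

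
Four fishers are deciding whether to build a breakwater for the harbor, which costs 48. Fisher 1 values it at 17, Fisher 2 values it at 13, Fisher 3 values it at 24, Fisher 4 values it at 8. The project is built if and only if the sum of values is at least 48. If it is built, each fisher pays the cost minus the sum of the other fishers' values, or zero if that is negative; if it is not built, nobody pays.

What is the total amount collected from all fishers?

Total value 62 ≥ cost 48, so it is built.
Fisher 1: others sum to 45; max(0, 48 - 45) = 3.
Fisher 2: others sum to 49; max(0, 48 - 49) = 0.
Fisher 3: others sum to 38; max(0, 48 - 38) = 10.
Fisher 4: others sum to 54; max(0, 48 - 54) = 0.
Total collected = 3 + 0 + 10 + 0 = 13.

13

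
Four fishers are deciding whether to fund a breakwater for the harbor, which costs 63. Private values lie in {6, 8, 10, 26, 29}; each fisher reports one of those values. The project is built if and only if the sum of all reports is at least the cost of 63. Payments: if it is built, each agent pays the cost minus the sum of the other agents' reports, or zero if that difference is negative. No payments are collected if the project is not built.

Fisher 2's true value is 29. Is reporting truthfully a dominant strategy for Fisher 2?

Yes

Check each profile of the others' reports and compare truth against every alternative report.
Others report (6, 29, 29): truth gives 29, best alternative gives 29.
Others report (8, 26, 29): truth gives 29, best alternative gives 29.
Others report (8, 29, 26): truth gives 29, best alternative gives 29.
Others report (8, 29, 29): truth gives 29, best alternative gives 29.
Others report (10, 26, 29): truth gives 29, best alternative gives 29.
Others report (10, 29, 26): truth gives 29, best alternative gives 29.
(Remaining 119 profiles checked similarly; truth is weakly best in each.)
In every case the truthful report is at least as good as any alternative, so it is a dominant strategy.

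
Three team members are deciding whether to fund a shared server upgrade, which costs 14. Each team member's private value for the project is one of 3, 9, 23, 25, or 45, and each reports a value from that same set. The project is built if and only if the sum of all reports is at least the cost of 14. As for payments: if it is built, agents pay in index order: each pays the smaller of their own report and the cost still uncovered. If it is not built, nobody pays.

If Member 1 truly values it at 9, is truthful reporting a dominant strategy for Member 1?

No

Consider the case where Member 2 reports 3 and Member 3 reports 9.
Truthful report 9: project built, pays 9, utility 9 - 9 = 0.
Report 3 instead: project built, pays 3, utility 9 - 3 = 6.
Since 6 > 0, reporting 3 is strictly better here, so truthful reporting is not dominant.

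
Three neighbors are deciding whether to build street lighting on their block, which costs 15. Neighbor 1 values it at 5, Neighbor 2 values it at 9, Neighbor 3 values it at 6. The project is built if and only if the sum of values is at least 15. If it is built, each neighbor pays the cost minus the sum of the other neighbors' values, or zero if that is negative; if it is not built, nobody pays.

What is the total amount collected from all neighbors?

5

Total value 20 ≥ cost 15, so it is built.
Neighbor 1: others sum to 15; max(0, 15 - 15) = 0.
Neighbor 2: others sum to 11; max(0, 15 - 11) = 4.
Neighbor 3: others sum to 14; max(0, 15 - 14) = 1.
Total collected = 0 + 4 + 1 = 5.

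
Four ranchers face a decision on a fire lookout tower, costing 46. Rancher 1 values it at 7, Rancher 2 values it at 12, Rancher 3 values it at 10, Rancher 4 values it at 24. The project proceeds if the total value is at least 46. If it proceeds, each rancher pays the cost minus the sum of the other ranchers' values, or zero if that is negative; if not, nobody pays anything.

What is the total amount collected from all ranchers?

Total value 53 ≥ cost 46, so it is built.
Rancher 1: others sum to 46; max(0, 46 - 46) = 0.
Rancher 2: others sum to 41; max(0, 46 - 41) = 5.
Rancher 3: others sum to 43; max(0, 46 - 43) = 3.
Rancher 4: others sum to 29; max(0, 46 - 29) = 17.
Total collected = 0 + 5 + 3 + 17 = 25.

25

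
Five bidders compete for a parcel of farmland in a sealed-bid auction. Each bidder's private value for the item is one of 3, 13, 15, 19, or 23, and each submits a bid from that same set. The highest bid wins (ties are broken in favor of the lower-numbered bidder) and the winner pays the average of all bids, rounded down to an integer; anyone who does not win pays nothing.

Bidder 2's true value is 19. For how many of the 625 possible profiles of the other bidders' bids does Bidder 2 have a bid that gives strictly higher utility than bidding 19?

Others bid (3, 3, 3, 3): truth gives 13; bid 13 gives 14 > 13. Violating.
Others bid (3, 3, 3, 13): truth gives 11; bid 13 gives 12 > 11. Violating.
Others bid (3, 3, 3, 15): truth gives 11; bid 15 gives 12 > 11. Violating.
Others bid (3, 3, 3, 23): truth gives 0; bid 23 gives 8 > 0. Violating.
Others bid (3, 3, 3, 19): truth gives 10; no alternative beats it.
Others bid (3, 3, 13, 19): truth gives 8; no alternative beats it.
(Checking all 625 profiles: 297 have a profitable deviation, 328 do not.)

297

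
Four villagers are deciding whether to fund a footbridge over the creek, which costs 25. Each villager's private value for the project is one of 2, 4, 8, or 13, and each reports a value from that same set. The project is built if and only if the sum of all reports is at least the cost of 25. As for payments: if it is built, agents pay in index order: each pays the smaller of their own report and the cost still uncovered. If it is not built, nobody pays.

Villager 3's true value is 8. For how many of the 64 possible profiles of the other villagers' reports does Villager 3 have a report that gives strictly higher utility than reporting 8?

Others report (2, 8, 13): truth gives 0; report 2 gives 6 > 0. Violating.
Others report (2, 13, 8): truth gives 0; report 2 gives 6 > 0. Violating.
Others report (2, 13, 13): truth gives 0; report 2 gives 6 > 0. Violating.
Others report (4, 4, 13): truth gives 0; report 4 gives 4 > 0. Violating.
Others report (2, 2, 2): truth gives 0; no alternative beats it.
Others report (2, 2, 4): truth gives 0; no alternative beats it.
(Checking all 64 profiles: 25 have a profitable deviation, 39 do not.)

25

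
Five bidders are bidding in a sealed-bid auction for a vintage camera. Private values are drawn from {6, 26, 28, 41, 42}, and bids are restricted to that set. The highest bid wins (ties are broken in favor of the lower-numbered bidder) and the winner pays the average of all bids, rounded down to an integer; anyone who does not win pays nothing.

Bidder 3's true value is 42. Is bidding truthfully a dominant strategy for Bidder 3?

Consider the case where Bidder 1 bids 6, Bidder 2 bids 6, Bidder 4 bids 6 and Bidder 5 bids 6.
Truthful bid 42: wins, pays 13, utility 42 - 13 = 29.
Bid 26 instead: wins, pays 10, utility 42 - 10 = 32.
Since 32 > 29, bidding 26 is strictly better here, so truthful bidding is not dominant.

No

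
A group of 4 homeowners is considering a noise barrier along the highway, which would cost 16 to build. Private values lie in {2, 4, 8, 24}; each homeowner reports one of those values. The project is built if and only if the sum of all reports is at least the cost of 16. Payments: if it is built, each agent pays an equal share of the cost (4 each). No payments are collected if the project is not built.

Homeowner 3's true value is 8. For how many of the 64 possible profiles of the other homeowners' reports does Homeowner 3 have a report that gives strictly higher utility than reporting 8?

Others report (2, 2, 2): truth gives 0; report 24 gives 4 > 0. Violating.
Others report (2, 2, 4): truth gives 4; no alternative beats it.
Others report (2, 2, 8): truth gives 4; no alternative beats it.
(Checking all 64 profiles: 1 has a profitable deviation, 63 do not.)

1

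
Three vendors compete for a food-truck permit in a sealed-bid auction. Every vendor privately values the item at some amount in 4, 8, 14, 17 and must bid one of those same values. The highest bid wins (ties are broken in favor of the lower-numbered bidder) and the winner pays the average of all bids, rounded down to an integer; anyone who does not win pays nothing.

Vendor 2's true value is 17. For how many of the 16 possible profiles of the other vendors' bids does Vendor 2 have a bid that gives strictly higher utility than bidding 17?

6

Others bid (4, 4): truth gives 9; bid 8 gives 12 > 9. Violating.
Others bid (4, 8): truth gives 8; bid 8 gives 11 > 8. Violating.
Others bid (4, 14): truth gives 6; bid 14 gives 7 > 6. Violating.
Others bid (8, 4): truth gives 8; bid 14 gives 9 > 8. Violating.
Others bid (4, 17): truth gives 5; no alternative beats it.
Others bid (8, 17): truth gives 3; no alternative beats it.
(Checking all 16 profiles: 6 have a profitable deviation, 10 do not.)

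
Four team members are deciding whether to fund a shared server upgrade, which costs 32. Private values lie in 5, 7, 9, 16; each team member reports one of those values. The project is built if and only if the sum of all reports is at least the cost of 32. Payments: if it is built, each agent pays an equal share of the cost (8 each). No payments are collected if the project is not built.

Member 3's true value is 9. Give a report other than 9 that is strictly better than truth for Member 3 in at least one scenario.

16

Suppose Member 1 reports 5, Member 2 reports 5 and Member 4 reports 7.
Report 9: project not built, utility 0.
Report 16: project built, pays 8, utility 9 - 8 = 1.
So reporting 16 beats truth here (1 > 0).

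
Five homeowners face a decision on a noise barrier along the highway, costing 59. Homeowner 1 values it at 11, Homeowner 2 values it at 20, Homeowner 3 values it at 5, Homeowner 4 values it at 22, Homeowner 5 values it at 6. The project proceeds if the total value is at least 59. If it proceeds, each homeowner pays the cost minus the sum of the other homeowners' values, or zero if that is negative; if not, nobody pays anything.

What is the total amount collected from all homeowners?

39

Total value 64 ≥ cost 59, so it is built.
Homeowner 1: others sum to 53; max(0, 59 - 53) = 6.
Homeowner 2: others sum to 44; max(0, 59 - 44) = 15.
Homeowner 3: others sum to 59; max(0, 59 - 59) = 0.
Homeowner 4: others sum to 42; max(0, 59 - 42) = 17.
Homeowner 5: others sum to 58; max(0, 59 - 58) = 1.
Total collected = 6 + 15 + 0 + 17 + 1 = 39.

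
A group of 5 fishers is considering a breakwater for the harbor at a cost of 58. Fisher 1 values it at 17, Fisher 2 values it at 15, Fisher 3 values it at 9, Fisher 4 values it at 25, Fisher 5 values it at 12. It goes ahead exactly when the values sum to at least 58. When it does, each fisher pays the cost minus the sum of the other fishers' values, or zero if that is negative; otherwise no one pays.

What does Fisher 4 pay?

5

Total value 78 ≥ cost 58, so the project is built.
The other fishers' values sum to 53.
Cost minus that sum is 58 - 53 = 5.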